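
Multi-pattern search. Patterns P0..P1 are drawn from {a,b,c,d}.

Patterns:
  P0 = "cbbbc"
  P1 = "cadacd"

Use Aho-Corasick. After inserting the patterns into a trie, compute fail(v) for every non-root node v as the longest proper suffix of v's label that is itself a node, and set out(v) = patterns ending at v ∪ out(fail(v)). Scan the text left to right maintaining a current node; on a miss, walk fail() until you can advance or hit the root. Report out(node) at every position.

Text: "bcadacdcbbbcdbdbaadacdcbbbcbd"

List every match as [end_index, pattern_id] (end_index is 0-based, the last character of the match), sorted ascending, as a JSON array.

Construct AC machine:
Trie (insert patterns):
  0='ε' goto c→1
  1='c' goto a→6 b→2
  2='cb' goto b→3
  3='cbb' goto b→4
  4='cbbb' goto c→5
  5='cbbbc' goto ·  ←P0
  6='ca' goto d→7
  7='cad' goto a→8
  8='cada' goto c→9
  9='cadac' goto d→10
  10='cadacd' goto ·  ←P1

Failure links (BFS by depth):
  n1('c'): parent n0 fail=0; on 'c' 0 → fail=0;  out ∅∪∅=∅
  n2('cb'): parent n1 fail=0; on 'b' 0 → fail=0;  out ∅∪∅=∅
  n6('ca'): parent n1 fail=0; on 'a' 0 → fail=0;  out ∅∪∅=∅
  n3('cbb'): parent n2 fail=0; on 'b' 0 → fail=0;  out ∅∪∅=∅
  n7('cad'): parent n6 fail=0; on 'd' 0 → fail=0;  out ∅∪∅=∅
  n4('cbbb'): parent n3 fail=0; on 'b' 0 → fail=0;  out ∅∪∅=∅
  n8('cada'): parent n7 fail=0; on 'a' 0 → fail=0;  out ∅∪∅=∅
  n5('cbbbc'): parent n4 fail=0; on 'c' 0 → fail=1;  out {0}∪∅={0}
  n9('cadac'): parent n8 fail=0; on 'c' 0 → fail=1;  out ∅∪∅=∅
  n10('cadacd'): parent n9 fail=1; on 'd' 1→0 → fail=0;  out {1}∪∅={1}

Text stream:
pos 0 'b': at 0
pos 1 'c': at 1
pos 2 'a': at 6
pos 3 'd': at 7
pos 4 'a': at 8
pos 5 'c': at 9
pos 6 'd': at 10  → match P1@[1:6]
pos 7 'c': at 1 (fail-walked)
pos 8 'b': at 2
pos 9 'b': at 3
pos 10 'b': at 4
pos 11 'c': at 5  → match P0@[7:11]
pos 12 'd': at 0 (fail-walked)
pos 13 'b': at 0
pos 14 'd': at 0
pos 15 'b': at 0
pos 16 'a': at 0
pos 17 'a': at 0
pos 18 'd': at 0
pos 19 'a': at 0
pos 20 'c': at 1
pos 21 'd': at 0 (fail-walked)
pos 22 'c': at 1
pos 23 'b': at 2
pos 24 'b': at 3
pos 25 'b': at 4
pos 26 'c': at 5  → match P0@[22:26]
pos 27 'b': at 2 (fail-walked)
pos 28 'd': at 0 (fail-walked)

Matches: [[6,1],[11,0],[26,0]]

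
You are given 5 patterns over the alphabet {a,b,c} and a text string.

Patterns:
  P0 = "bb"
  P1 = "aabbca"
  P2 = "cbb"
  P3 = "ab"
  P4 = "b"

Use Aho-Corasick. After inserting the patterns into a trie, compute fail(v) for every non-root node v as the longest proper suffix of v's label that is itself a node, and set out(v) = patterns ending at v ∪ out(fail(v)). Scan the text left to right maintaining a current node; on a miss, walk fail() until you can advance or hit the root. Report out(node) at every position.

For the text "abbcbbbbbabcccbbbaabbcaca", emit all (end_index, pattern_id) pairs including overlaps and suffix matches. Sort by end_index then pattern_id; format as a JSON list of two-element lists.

Build:
Trie nodes:
  0='ε' goto a→3 b→1 c→9
  1='b' goto b→2  ←P4
  2='bb' goto ·  ←P0
  3='a' goto a→4 b→12
  4='aa' goto b→5
  5='aab' goto b→6
  6='aabb' goto c→7
  7='aabbc' goto a→8
  8='aabbca' goto ·  ←P1
  9='c' goto b→10
  10='cb' goto b→11
  11='cbb' goto ·  ←P2
  12='ab' goto ·  ←P3

BFS fail/out derivation:
  fail(1) 'b': from fail(0)=0 chase 'b': 0 ⇒ 0;  out={4}∪out(0)={4}
  fail(3) 'a': from fail(0)=0 chase 'a': 0 ⇒ 0;  out=∅∪out(0)=∅
  fail(9) 'c': from fail(0)=0 chase 'c': 0 ⇒ 0;  out=∅∪out(0)=∅
  fail(2) 'bb': from fail(1)=0 chase 'b': 0 ⇒ 1;  out={0}∪out(1)={0,4}
  fail(4) 'aa': from fail(3)=0 chase 'a': 0 ⇒ 3;  out=∅∪out(3)=∅
  fail(10) 'cb': from fail(9)=0 chase 'b': 0 ⇒ 1;  out=∅∪out(1)={4}
  fail(12) 'ab': from fail(3)=0 chase 'b': 0 ⇒ 1;  out={3}∪out(1)={3,4}
  fail(5) 'aab': from fail(4)=3 chase 'b': 3 ⇒ 12;  out=∅∪out(12)={3,4}
  fail(11) 'cbb': from fail(10)=1 chase 'b': 1 ⇒ 2;  out={2}∪out(2)={0,2,4}
  fail(6) 'aabb': from fail(5)=12 chase 'b': 12→1 ⇒ 2;  out=∅∪out(2)={0,4}
  fail(7) 'aabbc': from fail(6)=2 chase 'c': 2→1→0 ⇒ 9;  out=∅∪out(9)=∅
  fail(8) 'aabbca': from fail(7)=9 chase 'a': 9→0 ⇒ 3;  out={1}∪out(3)={1}

Text stream:
i=0 'a': node 0→3
i=1 'b': node 3→12  → match P3@[0:1],P4@[1:1]
i=2 'b': node 12→2 (via fail)  → match P0@[1:2],P4@[2:2]
i=3 'c': node 2→9 (via fail)
i=4 'b': node 9→10  → match P4@[4:4]
i=5 'b': node 10→11  → match P0@[4:5],P2@[3:5],P4@[5:5]
i=6 'b': node 11→2 (via fail)  → match P0@[5:6],P4@[6:6]
i=7 'b': node 2→2 (via fail)  → match P0@[6:7],P4@[7:7]
i=8 'b': node 2→2 (via fail)  → match P0@[7:8],P4@[8:8]
i=9 'a': node 2→3 (via fail)
i=10 'b': node 3→12  → match P3@[9:10],P4@[10:10]
i=11 'c': node 12→9 (via fail)
i=12 'c': node 9→9 (via fail)
i=13 'c': node 9→9 (via fail)
i=14 'b': node 9→10  → match P4@[14:14]
i=15 'b': node 10→11  → match P0@[14:15],P2@[13:15],P4@[15:15]
i=16 'b': node 11→2 (via fail)  → match P0@[15:16],P4@[16:16]
i=17 'a': node 2→3 (via fail)
i=18 'a': node 3→4
i=19 'b': node 4→5  → match P3@[18:19],P4@[19:19]
i=20 'b': node 5→6  → match P0@[19:20],P4@[20:20]
i=21 'c': node 6→7
i=22 'a': node 7→8  → match P1@[17:22]
i=23 'c': node 8→9 (via fail)
i=24 'a': node 9→3 (via fail)

All matches (sorted): [[1,3],[1,4],[2,0],[2,4],[4,4],[5,0],[5,2],[5,4],[6,0],[6,4],[7,0],[7,4],[8,0],[8,4],[10,3],[10,4],[14,4],[15,0],[15,2],[15,4],[16,0],[16,4],[19,3],[19,4],[20,0],[20,4],[22,1]]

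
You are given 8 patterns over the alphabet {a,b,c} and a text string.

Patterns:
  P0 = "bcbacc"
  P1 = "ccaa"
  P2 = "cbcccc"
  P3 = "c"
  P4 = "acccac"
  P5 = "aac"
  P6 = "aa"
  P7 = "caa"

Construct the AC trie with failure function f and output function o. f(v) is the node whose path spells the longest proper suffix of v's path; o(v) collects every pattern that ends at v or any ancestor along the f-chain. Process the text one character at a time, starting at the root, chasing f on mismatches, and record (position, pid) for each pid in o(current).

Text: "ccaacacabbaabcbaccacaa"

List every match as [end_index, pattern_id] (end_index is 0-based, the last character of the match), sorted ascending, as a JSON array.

Build automaton:
Trie (insert patterns):
  0='ε' goto a→16 b→1 c→7
  1='b' goto c→2
  2='bc' goto b→3
  3='bcb' goto a→4
  4='bcba' goto c→5
  5='bcbac' goto c→6
  6='bcbacc' goto ·  ←P0
  7='c' goto a→24 b→11 c→8  ←P3
  8='cc' goto a→9
  9='cca' goto a→10
  10='ccaa' goto ·  ←P1
  11='cb' goto c→12
  12='cbc' goto c→13
  13='cbcc' goto c→14
  14='cbccc' goto c→15
  15='cbcccc' goto ·  ←P2
  16='a' goto a→22 c→17
  17='ac' goto c→18
  18='acc' goto c→19
  19='accc' goto a→20
  20='accca' goto c→21
  21='acccac' goto ·  ←P4
  22='aa' goto c→23  ←P6
  23='aac' goto ·  ←P5
  24='ca' goto a→25
  25='caa' goto ·  ←P7

Failure links (BFS by depth):
  n1('b'): parent n0 fail=0; on 'b' 0 → fail=0;  out ∅∪∅=∅
  n7('c'): parent n0 fail=0; on 'c' 0 → fail=0;  out {3}∪∅={3}
  n16('a'): parent n0 fail=0; on 'a' 0 → fail=0;  out ∅∪∅=∅
  n2('bc'): parent n1 fail=0; on 'c' 0 → fail=7;  out ∅∪{3}={3}
  n8('cc'): parent n7 fail=0; on 'c' 0 → fail=7;  out ∅∪{3}={3}
  n11('cb'): parent n7 fail=0; on 'b' 0 → fail=1;  out ∅∪∅=∅
  n17('ac'): parent n16 fail=0; on 'c' 0 → fail=7;  out ∅∪{3}={3}
  n22('aa'): parent n16 fail=0; on 'a' 0 → fail=16;  out {6}∪∅={6}
  n24('ca'): parent n7 fail=0; on 'a' 0 → fail=16;  out ∅∪∅=∅
  n3('bcb'): parent n2 fail=7; on 'b' 7 → fail=11;  out ∅∪∅=∅
  n9('cca'): parent n8 fail=7; on 'a' 7 → fail=24;  out ∅∪∅=∅
  n12('cbc'): parent n11 fail=1; on 'c' 1 → fail=2;  out ∅∪{3}={3}
  n18('acc'): parent n17 fail=7; on 'c' 7 → fail=8;  out ∅∪{3}={3}
  n23('aac'): parent n22 fail=16; on 'c' 16 → fail=17;  out {5}∪{3}={3,5}
  n25('caa'): parent n24 fail=16; on 'a' 16 → fail=22;  out {7}∪{6}={6,7}
  n4('bcba'): parent n3 fail=11; on 'a' 11→1→0 → fail=16;  out ∅∪∅=∅
  n10('ccaa'): parent n9 fail=24; on 'a' 24 → fail=25;  out {1}∪{6,7}={1,6,7}
  n13('cbcc'): parent n12 fail=2; on 'c' 2→7 → fail=8;  out ∅∪{3}={3}
  n19('accc'): parent n18 fail=8; on 'c' 8→7 → fail=8;  out ∅∪{3}={3}
  n5('bcbac'): parent n4 fail=16; on 'c' 16 → fail=17;  out ∅∪{3}={3}
  n14('cbccc'): parent n13 fail=8; on 'c' 8→7 → fail=8;  out ∅∪{3}={3}
  n20('accca'): parent n19 fail=8; on 'a' 8 → fail=9;  out ∅∪∅=∅
  n6('bcbacc'): parent n5 fail=17; on 'c' 17 → fail=18;  out {0}∪{3}={0,3}
  n15('cbcccc'): parent n14 fail=8; on 'c' 8→7 → fail=8;  out {2}∪{3}={2,3}
  n21('acccac'): parent n20 fail=9; on 'c' 9→24→16 → fail=17;  out {4}∪{3}={3,4}

Text stream:
[0] read 'c'  n0⇒n7  ** P3@[0:0]
[1] read 'c'  n7⇒n8  ** P3@[1:1]
[2] read 'a'  n8⇒n9
[3] read 'a'  n9⇒n10  ** P1@[0:3],P6@[2:3],P7@[1:3]
[4] read 'c'  n10⇒n23 ·f  ** P3@[4:4],P5@[2:4]
[5] read 'a'  n23⇒n24 ·f
[6] read 'c'  n24⇒n17 ·f  ** P3@[6:6]
[7] read 'a'  n17⇒n24 ·f
[8] read 'b'  n24⇒n1 ·f
[9] read 'b'  n1⇒n1 ·f
[10] read 'a'  n1⇒n16 ·f
[11] read 'a'  n16⇒n22  ** P6@[10:11]
[12] read 'b'  n22⇒n1 ·f
[13] read 'c'  n1⇒n2  ** P3@[13:13]
[14] read 'b'  n2⇒n3
[15] read 'a'  n3⇒n4
[16] read 'c'  n4⇒n5  ** P3@[16:16]
[17] read 'c'  n5⇒n6  ** P0@[12:17],P3@[17:17]
[18] read 'a'  n6⇒n9 ·f
[19] read 'c'  n9⇒n17 ·f  ** P3@[19:19]
[20] read 'a'  n17⇒n24 ·f
[21] read 'a'  n24⇒n25  ** P6@[20:21],P7@[19:21]

All matches (sorted): [[0,3],[1,3],[3,1],[3,6],[3,7],[4,3],[4,5],[6,3],[11,6],[13,3],[16,3],[17,0],[17,3],[19,3],[21,6],[21,7]]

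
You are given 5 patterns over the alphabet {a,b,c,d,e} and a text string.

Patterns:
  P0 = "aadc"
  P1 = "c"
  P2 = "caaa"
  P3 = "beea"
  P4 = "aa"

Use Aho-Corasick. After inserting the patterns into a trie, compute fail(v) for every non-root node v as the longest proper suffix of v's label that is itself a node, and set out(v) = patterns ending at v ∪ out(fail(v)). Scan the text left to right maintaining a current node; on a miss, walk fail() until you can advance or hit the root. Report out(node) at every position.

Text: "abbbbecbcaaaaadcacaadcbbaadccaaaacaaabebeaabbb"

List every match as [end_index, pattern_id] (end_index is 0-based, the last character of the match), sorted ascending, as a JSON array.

Build automaton:
Trie nodes:
  0='ε' goto a→1 b→9 c→5
  1='a' goto a→2
  2='aa' goto d→3  [P4 ends]
  3='aad' goto c→4
  4='aadc' goto ·  [P0 ends]
  5='c' goto a→6  [P1 ends]
  6='ca' goto a→7
  7='caa' goto a→8
  8='caaa' goto ·  [P2 ends]
  9='b' goto e→10
  10='be' goto e→11
  11='bee' goto a→12
  12='beea' goto ·  [P3 ends]

BFS fail/out derivation:
  fail(1) 'a': from fail(0)=0 chase 'a': 0 ⇒ 0;  out=∅∪out(0)=∅
  fail(5) 'c': from fail(0)=0 chase 'c': 0 ⇒ 0;  out={1}∪out(0)={1}
  fail(9) 'b': from fail(0)=0 chase 'b': 0 ⇒ 0;  out=∅∪out(0)=∅
  fail(2) 'aa': from fail(1)=0 chase 'a': 0 ⇒ 1;  out={4}∪out(1)={4}
  fail(6) 'ca': from fail(5)=0 chase 'a': 0 ⇒ 1;  out=∅∪out(1)=∅
  fail(10) 'be': from fail(9)=0 chase 'e': 0 ⇒ 0;  out=∅∪out(0)=∅
  fail(3) 'aad': from fail(2)=1 chase 'd': 1→0 ⇒ 0;  out=∅∪out(0)=∅
  fail(7) 'caa': from fail(6)=1 chase 'a': 1 ⇒ 2;  out=∅∪out(2)={4}
  fail(11) 'bee': from fail(10)=0 chase 'e': 0 ⇒ 0;  out=∅∪out(0)=∅
  fail(4) 'aadc': from fail(3)=0 chase 'c': 0 ⇒ 5;  out={0}∪out(5)={0,1}
  fail(8) 'caaa': from fail(7)=2 chase 'a': 2→1 ⇒ 2;  out={2}∪out(2)={2,4}
  fail(12) 'beea': from fail(11)=0 chase 'a': 0 ⇒ 1;  out={3}∪out(1)={3}

Text stream:
i=0 'a': node 0→1
i=1 'b': node 1→9 ·f
i=2 'b': node 9→9 ·f
i=3 'b': node 9→9 ·f
i=4 'b': node 9→9 ·f
i=5 'e': node 9→10
i=6 'c': node 10→5 ·f  → match P1@[6:6]
i=7 'b': node 5→9 ·f
i=8 'c': node 9→5 ·f  → match P1@[8:8]
i=9 'a': node 5→6
i=10 'a': node 6→7  → match P4@[9:10]
i=11 'a': node 7→8  → match P2@[8:11],P4@[10:11]
i=12 'a': node 8→2 ·f  → match P4@[11:12]
i=13 'a': node 2→2 ·f  → match P4@[12:13]
i=14 'd': node 2→3
i=15 'c': node 3→4  → match P0@[12:15],P1@[15:15]
i=16 'a': node 4→6 ·f
i=17 'c': node 6→5 ·f  → match P1@[17:17]
i=18 'a': node 5→6
i=19 'a': node 6→7  → match P4@[18:19]
i=20 'd': node 7→3 ·f
i=21 'c': node 3→4  → match P0@[18:21],P1@[21:21]
i=22 'b': node 4→9 ·f
i=23 'b': node 9→9 ·f
i=24 'a': node 9→1 ·f
i=25 'a': node 1→2  → match P4@[24:25]
i=26 'd': node 2→3
i=27 'c': node 3→4  → match P0@[24:27],P1@[27:27]
i=28 'c': node 4→5 ·f  → match P1@[28:28]
i=29 'a': node 5→6
i=30 'a': node 6→7  → match P4@[29:30]
i=31 'a': node 7→8  → match P2@[28:31],P4@[30:31]
i=32 'a': node 8→2 ·f  → match P4@[31:32]
i=33 'c': node 2→5 ·f  → match P1@[33:33]
i=34 'a': node 5→6
i=35 'a': node 6→7  → match P4@[34:35]
i=36 'a': node 7→8  → match P2@[33:36],P4@[35:36]
i=37 'b': node 8→9 ·f
i=38 'e': node 9→10
i=39 'b': node 10→9 ·f
i=40 'e': node 9→10
i=41 'a': node 10→1 ·f
i=42 'a': node 1→2  → match P4@[41:42]
i=43 'b': node 2→9 ·f
i=44 'b': node 9→9 ·f
i=45 'b': node 9→9 ·f

Matches: [[6,1],[8,1],[10,4],[11,2],[11,4],[12,4],[13,4],[15,0],[15,1],[17,1],[19,4],[21,0],[21,1],[25,4],[27,0],[27,1],[28,1],[30,4],[31,2],[31,4],[32,4],[33,1],[35,4],[36,2],[36,4],[42,4]]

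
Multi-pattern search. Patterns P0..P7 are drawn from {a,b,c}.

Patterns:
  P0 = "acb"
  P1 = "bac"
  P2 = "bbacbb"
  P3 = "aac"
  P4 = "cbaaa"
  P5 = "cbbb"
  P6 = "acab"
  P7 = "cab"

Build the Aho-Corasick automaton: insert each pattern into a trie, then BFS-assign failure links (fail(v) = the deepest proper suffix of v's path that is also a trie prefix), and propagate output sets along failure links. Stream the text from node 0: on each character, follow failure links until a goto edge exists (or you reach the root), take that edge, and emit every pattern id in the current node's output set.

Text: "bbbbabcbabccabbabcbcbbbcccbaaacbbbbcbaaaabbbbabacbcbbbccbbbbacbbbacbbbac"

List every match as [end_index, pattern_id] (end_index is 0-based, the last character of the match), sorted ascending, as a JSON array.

Build automaton:
Trie (insert patterns):
  n0 'ε': a→1 b→4 c→14
  n1 'a': a→12 c→2
  n2 'ac': a→21 b→3
  n3 'acb': ·  ←P0
  n4 'b': a→5 b→7
  n5 'ba': c→6
  n6 'bac': ·  ←P1
  n7 'bb': a→8
  n8 'bba': c→9
  n9 'bbac': b→10
  n10 'bbacb': b→11
  n11 'bbacbb': ·  ←P2
  n12 'aa': c→13
  n13 'aac': ·  ←P3
  n14 'c': a→23 b→15
  n15 'cb': a→16 b→19
  n16 'cba': a→17
  n17 'cbaa': a→18
  n18 'cbaaa': ·  ←P4
  n19 'cbb': b→20
  n20 'cbbb': ·  ←P5
  n21 'aca': b→22
  n22 'acab': ·  ←P6
  n23 'ca': b→24
  n24 'cab': ·  ←P7

Failure links (BFS by depth):
  fail(1) 'a': from fail(0)=0 chase 'a': 0 ⇒ 0;  out=∅∪out(0)=∅
  fail(4) 'b': from fail(0)=0 chase 'b': 0 ⇒ 0;  out=∅∪out(0)=∅
  fail(14) 'c': from fail(0)=0 chase 'c': 0 ⇒ 0;  out=∅∪out(0)=∅
  fail(2) 'ac': from fail(1)=0 chase 'c': 0 ⇒ 14;  out=∅∪out(14)=∅
  fail(5) 'ba': from fail(4)=0 chase 'a': 0 ⇒ 1;  out=∅∪out(1)=∅
  fail(7) 'bb': from fail(4)=0 chase 'b': 0 ⇒ 4;  out=∅∪out(4)=∅
  fail(12) 'aa': from fail(1)=0 chase 'a': 0 ⇒ 1;  out=∅∪out(1)=∅
  fail(15) 'cb': from fail(14)=0 chase 'b': 0 ⇒ 4;  out=∅∪out(4)=∅
  fail(23) 'ca': from fail(14)=0 chase 'a': 0 ⇒ 1;  out=∅∪out(1)=∅
  fail(3) 'acb': from fail(2)=14 chase 'b': 14 ⇒ 15;  out={0}∪out(15)={0}
  fail(6) 'bac': from fail(5)=1 chase 'c': 1 ⇒ 2;  out={1}∪out(2)={1}
  fail(8) 'bba': from fail(7)=4 chase 'a': 4 ⇒ 5;  out=∅∪out(5)=∅
  fail(13) 'aac': from fail(12)=1 chase 'c': 1 ⇒ 2;  out={3}∪out(2)={3}
  fail(16) 'cba': from fail(15)=4 chase 'a': 4 ⇒ 5;  out=∅∪out(5)=∅
  fail(19) 'cbb': from fail(15)=4 chase 'b': 4 ⇒ 7;  out=∅∪out(7)=∅
  fail(21) 'aca': from fail(2)=14 chase 'a': 14 ⇒ 23;  out=∅∪out(23)=∅
  fail(24) 'cab': from fail(23)=1 chase 'b': 1→0 ⇒ 4;  out={7}∪out(4)={7}
  fail(9) 'bbac': from fail(8)=5 chase 'c': 5 ⇒ 6;  out=∅∪out(6)={1}
  fail(17) 'cbaa': from fail(16)=5 chase 'a': 5→1 ⇒ 12;  out=∅∪out(12)=∅
  fail(20) 'cbbb': from fail(19)=7 chase 'b': 7→4 ⇒ 7;  out={5}∪out(7)={5}
  fail(22) 'acab': from fail(21)=23 chase 'b': 23 ⇒ 24;  out={6}∪out(24)={6,7}
  fail(10) 'bbacb': from fail(9)=6 chase 'b': 6→2 ⇒ 3;  out=∅∪out(3)={0}
  fail(18) 'cbaaa': from fail(17)=12 chase 'a': 12→1 ⇒ 12;  out={4}∪out(12)={4}
  fail(11) 'bbacbb': from fail(10)=3 chase 'b': 3→15 ⇒ 19;  out={2}∪out(19)={2}

Run:
[0] read 'b'  n0⇒n4
[1] read 'b'  n4⇒n7
[2] read 'b'  n7⇒n7 ·f
[3] read 'b'  n7⇒n7 ·f
[4] read 'a'  n7⇒n8
[5] read 'b'  n8⇒n4 ·f
[6] read 'c'  n4⇒n14 ·f
[7] read 'b'  n14⇒n15
[8] read 'a'  n15⇒n16
[9] read 'b'  n16⇒n4 ·f
[10] read 'c'  n4⇒n14 ·f
[11] read 'c'  n14⇒n14 ·f
[12] read 'a'  n14⇒n23
[13] read 'b'  n23⇒n24  → match P7@[11:13]
[14] read 'b'  n24⇒n7 ·f
[15] read 'a'  n7⇒n8
[16] read 'b'  n8⇒n4 ·f
[17] read 'c'  n4⇒n14 ·f
[18] read 'b'  n14⇒n15
[19] read 'c'  n15⇒n14 ·f
[20] read 'b'  n14⇒n15
[21] read 'b'  n15⇒n19
[22] read 'b'  n19⇒n20  → match P5@[19:22]
[23] read 'c'  n20⇒n14 ·f
[24] read 'c'  n14⇒n14 ·f
[25] read 'c'  n14⇒n14 ·f
[26] read 'b'  n14⇒n15
[27] read 'a'  n15⇒n16
[28] read 'a'  n16⇒n17
[29] read 'a'  n17⇒n18  → match P4@[25:29]
[30] read 'c'  n18⇒n13 ·f  → match P3@[28:30]
[31] read 'b'  n13⇒n3 ·f  → match P0@[29:31]
[32] read 'b'  n3⇒n19 ·f
[33] read 'b'  n19⇒n20  → match P5@[30:33]
[34] read 'b'  n20⇒n7 ·f
[35] read 'c'  n7⇒n14 ·f
[36] read 'b'  n14⇒n15
[37] read 'a'  n15⇒n16
[38] read 'a'  n16⇒n17
[39] read 'a'  n17⇒n18  → match P4@[35:39]
[40] read 'a'  n18⇒n12 ·f
[41] read 'b'  n12⇒n4 ·f
[42] read 'b'  n4⇒n7
[43] read 'b'  n7⇒n7 ·f
[44] read 'b'  n7⇒n7 ·f
[45] read 'a'  n7⇒n8
[46] read 'b'  n8⇒n4 ·f
[47] read 'a'  n4⇒n5
[48] read 'c'  n5⇒n6  → match P1@[46:48]
[49] read 'b'  n6⇒n3 ·f  → match P0@[47:49]
[50] read 'c'  n3⇒n14 ·f
[51] read 'b'  n14⇒n15
[52] read 'b'  n15⇒n19
[53] read 'b'  n19⇒n20  → match P5@[50:53]
[54] read 'c'  n20⇒n14 ·f
[55] read 'c'  n14⇒n14 ·f
[56] read 'b'  n14⇒n15
[57] read 'b'  n15⇒n19
[58] read 'b'  n19⇒n20  → match P5@[55:58]
[59] read 'b'  n20⇒n7 ·f
[60] read 'a'  n7⇒n8
[61] read 'c'  n8⇒n9  → match P1@[59:61]
[62] read 'b'  n9⇒n10  → match P0@[60:62]
[63] read 'b'  n10⇒n11  → match P2@[58:63]
[64] read 'b'  n11⇒n20 ·f  → match P5@[61:64]
[65] read 'a'  n20⇒n8 ·f
[66] read 'c'  n8⇒n9  → match P1@[64:66]
[67] read 'b'  n9⇒n10  → match P0@[65:67]
[68] read 'b'  n10⇒n11  → match P2@[63:68]
[69] read 'b'  n11⇒n20 ·f  → match P5@[66:69]
[70] read 'a'  n20⇒n8 ·f
[71] read 'c'  n8⇒n9  → match P1@[69:71]

All matches (sorted): [[13,7],[22,5],[29,4],[30,3],[31,0],[33,5],[39,4],[48,1],[49,0],[53,5],[58,5],[61,1],[62,0],[63,2],[64,5],[66,1],[67,0],[68,2],[69,5],[71,1]]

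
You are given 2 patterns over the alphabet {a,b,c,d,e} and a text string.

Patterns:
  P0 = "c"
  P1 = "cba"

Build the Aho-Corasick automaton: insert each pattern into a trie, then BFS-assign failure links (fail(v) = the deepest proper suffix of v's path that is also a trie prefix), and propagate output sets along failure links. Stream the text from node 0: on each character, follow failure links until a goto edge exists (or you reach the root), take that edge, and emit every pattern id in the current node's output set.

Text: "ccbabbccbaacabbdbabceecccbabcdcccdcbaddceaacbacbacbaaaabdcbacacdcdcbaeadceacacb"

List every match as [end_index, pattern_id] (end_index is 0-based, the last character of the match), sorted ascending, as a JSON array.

Build automaton:
Trie nodes:
  n0 'ε': c→1
  n1 'c': b→2  [P0 ends]
  n2 'cb': a→3
  n3 'cba': ·  [P1 ends]

Failure links (BFS by depth):
  n1('c'): parent n0 fail=0; on 'c' 0 → fail=0;  out {0}∪∅={0}
  n2('cb'): parent n1 fail=0; on 'b' 0 → fail=0;  out ∅∪∅=∅
  n3('cba'): parent n2 fail=0; on 'a' 0 → fail=0;  out {1}∪∅={1}

Run:
pos 0 'c': at 1  emit P0@[0:0]
pos 1 'c': at 1 (via fail)  emit P0@[1:1]
pos 2 'b': at 2
pos 3 'a': at 3  emit P1@[1:3]
pos 4 'b': at 0 (via fail)
pos 5 'b': at 0
pos 6 'c': at 1  emit P0@[6:6]
pos 7 'c': at 1 (via fail)  emit P0@[7:7]
pos 8 'b': at 2
pos 9 'a': at 3  emit P1@[7:9]
pos 10 'a': at 0 (via fail)
pos 11 'c': at 1  emit P0@[11:11]
pos 12 'a': at 0 (via fail)
pos 13 'b': at 0
pos 14 'b': at 0
pos 15 'd': at 0
pos 16 'b': at 0
pos 17 'a': at 0
pos 18 'b': at 0
pos 19 'c': at 1  emit P0@[19:19]
pos 20 'e': at 0 (via fail)
pos 21 'e': at 0
pos 22 'c': at 1  emit P0@[22:22]
pos 23 'c': at 1 (via fail)  emit P0@[23:23]
pos 24 'c': at 1 (via fail)  emit P0@[24:24]
pos 25 'b': at 2
pos 26 'a': at 3  emit P1@[24:26]
pos 27 'b': at 0 (via fail)
pos 28 'c': at 1  emit P0@[28:28]
pos 29 'd': at 0 (via fail)
pos 30 'c': at 1  emit P0@[30:30]
pos 31 'c': at 1 (via fail)  emit P0@[31:31]
pos 32 'c': at 1 (via fail)  emit P0@[32:32]
pos 33 'd': at 0 (via fail)
pos 34 'c': at 1  emit P0@[34:34]
pos 35 'b': at 2
pos 36 'a': at 3  emit P1@[34:36]
pos 37 'd': at 0 (via fail)
pos 38 'd': at 0
pos 39 'c': at 1  emit P0@[39:39]
pos 40 'e': at 0 (via fail)
pos 41 'a': at 0
pos 42 'a': at 0
pos 43 'c': at 1  emit P0@[43:43]
pos 44 'b': at 2
pos 45 'a': at 3  emit P1@[43:45]
pos 46 'c': at 1 (via fail)  emit P0@[46:46]
pos 47 'b': at 2
pos 48 'a': at 3  emit P1@[46:48]
pos 49 'c': at 1 (via fail)  emit P0@[49:49]
pos 50 'b': at 2
pos 51 'a': at 3  emit P1@[49:51]
pos 52 'a': at 0 (via fail)
pos 53 'a': at 0
pos 54 'a': at 0
pos 55 'b': at 0
pos 56 'd': at 0
pos 57 'c': at 1  emit P0@[57:57]
pos 58 'b': at 2
pos 59 'a': at 3  emit P1@[57:59]
pos 60 'c': at 1 (via fail)  emit P0@[60:60]
pos 61 'a': at 0 (via fail)
pos 62 'c': at 1  emit P0@[62:62]
pos 63 'd': at 0 (via fail)
pos 64 'c': at 1  emit P0@[64:64]
pos 65 'd': at 0 (via fail)
pos 66 'c': at 1  emit P0@[66:66]
pos 67 'b': at 2
pos 68 'a': at 3  emit P1@[66:68]
pos 69 'e': at 0 (via fail)
pos 70 'a': at 0
pos 71 'd': at 0
pos 72 'c': at 1  emit P0@[72:72]
pos 73 'e': at 0 (via fail)
pos 74 'a': at 0
pos 75 'c': at 1  emit P0@[75:75]
pos 76 'a': at 0 (via fail)
pos 77 'c': at 1  emit P0@[77:77]
pos 78 'b': at 2

Matches: [[0,0],[1,0],[3,1],[6,0],[7,0],[9,1],[11,0],[19,0],[22,0],[23,0],[24,0],[26,1],[28,0],[30,0],[31,0],[32,0],[34,0],[36,1],[39,0],[43,0],[45,1],[46,0],[48,1],[49,0],[51,1],[57,0],[59,1],[60,0],[62,0],[64,0],[66,0],[68,1],[72,0],[75,0],[77,0]]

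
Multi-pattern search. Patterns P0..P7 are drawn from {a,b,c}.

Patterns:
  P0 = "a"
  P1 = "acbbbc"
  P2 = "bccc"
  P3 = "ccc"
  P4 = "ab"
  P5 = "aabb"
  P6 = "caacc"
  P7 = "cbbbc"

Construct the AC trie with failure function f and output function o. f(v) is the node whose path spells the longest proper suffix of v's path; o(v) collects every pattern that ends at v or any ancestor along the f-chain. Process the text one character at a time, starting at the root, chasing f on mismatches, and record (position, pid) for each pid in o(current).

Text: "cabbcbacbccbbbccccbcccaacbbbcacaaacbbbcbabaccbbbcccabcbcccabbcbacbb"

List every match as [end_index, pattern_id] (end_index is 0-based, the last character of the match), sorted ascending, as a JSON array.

Build automaton:
Trie nodes:
  n0 'ε': a→1 b→7 c→11
  n1 'a': a→15 b→14 c→2  [P0 ends]
  n2 'ac': b→3
  n3 'acb': b→4
  n4 'acbb': b→5
  n5 'acbbb': c→6
  n6 'acbbbc': ·  [P1 ends]
  n7 'b': c→8
  n8 'bc': c→9
  n9 'bcc': c→10
  n10 'bccc': ·  [P2 ends]
  n11 'c': a→18 b→22 c→12
  n12 'cc': c→13
  n13 'ccc': ·  [P3 ends]
  n14 'ab': ·  [P4 ends]
  n15 'aa': b→16
  n16 'aab': b→17
  n17 'aabb': ·  [P5 ends]
  n18 'ca': a→19
  n19 'caa': c→20
  n20 'caac': c→21
  n21 'caacc': ·  [P6 ends]
  n22 'cb': b→23
  n23 'cbb': b→24
  n24 'cbbb': c→25
  n25 'cbbbc': ·  [P7 ends]

BFS fail/out derivation:
  fail(1) 'a': from fail(0)=0 chase 'a': 0 ⇒ 0;  out={0}∪out(0)={0}
  fail(7) 'b': from fail(0)=0 chase 'b': 0 ⇒ 0;  out=∅∪out(0)=∅
  fail(11) 'c': from fail(0)=0 chase 'c': 0 ⇒ 0;  out=∅∪out(0)=∅
  fail(2) 'ac': from fail(1)=0 chase 'c': 0 ⇒ 11;  out=∅∪out(11)=∅
  fail(8) 'bc': from fail(7)=0 chase 'c': 0 ⇒ 11;  out=∅∪out(11)=∅
  fail(12) 'cc': from fail(11)=0 chase 'c': 0 ⇒ 11;  out=∅∪out(11)=∅
  fail(14) 'ab': from fail(1)=0 chase 'b': 0 ⇒ 7;  out={4}∪out(7)={4}
  fail(15) 'aa': from fail(1)=0 chase 'a': 0 ⇒ 1;  out=∅∪out(1)={0}
  fail(18) 'ca': from fail(11)=0 chase 'a': 0 ⇒ 1;  out=∅∪out(1)={0}
  fail(22) 'cb': from fail(11)=0 chase 'b': 0 ⇒ 7;  out=∅∪out(7)=∅
  fail(3) 'acb': from fail(2)=11 chase 'b': 11 ⇒ 22;  out=∅∪out(22)=∅
  fail(9) 'bcc': from fail(8)=11 chase 'c': 11 ⇒ 12;  out=∅∪out(12)=∅
  fail(13) 'ccc': from fail(12)=11 chase 'c': 11 ⇒ 12;  out={3}∪out(12)={3}
  fail(16) 'aab': from fail(15)=1 chase 'b': 1 ⇒ 14;  out=∅∪out(14)={4}
  fail(19) 'caa': from fail(18)=1 chase 'a': 1 ⇒ 15;  out=∅∪out(15)={0}
  fail(23) 'cbb': from fail(22)=7 chase 'b': 7→0 ⇒ 7;  out=∅∪out(7)=∅
  fail(4) 'acbb': from fail(3)=22 chase 'b': 22 ⇒ 23;  out=∅∪out(23)=∅
  fail(10) 'bccc': from fail(9)=12 chase 'c': 12 ⇒ 13;  out={2}∪out(13)={2,3}
  fail(17) 'aabb': from fail(16)=14 chase 'b': 14→7→0 ⇒ 7;  out={5}∪out(7)={5}
  fail(20) 'caac': from fail(19)=15 chase 'c': 15→1 ⇒ 2;  out=∅∪out(2)=∅
  fail(24) 'cbbb': from fail(23)=7 chase 'b': 7→0 ⇒ 7;  out=∅∪out(7)=∅
  fail(5) 'acbbb': from fail(4)=23 chase 'b': 23 ⇒ 24;  out=∅∪out(24)=∅
  fail(21) 'caacc': from fail(20)=2 chase 'c': 2→11 ⇒ 12;  out={6}∪out(12)={6}
  fail(25) 'cbbbc': from fail(24)=7 chase 'c': 7 ⇒ 8;  out={7}∪out(8)={7}
  fail(6) 'acbbbc': from fail(5)=24 chase 'c': 24 ⇒ 25;  out={1}∪out(25)={1,7}

Run:
pos 0 'c': at 11
pos 1 'a': at 18  emit P0@[1:1]
pos 2 'b': at 14 (via fail)  emit P4@[1:2]
pos 3 'b': at 7 (via fail)
pos 4 'c': at 8
pos 5 'b': at 22 (via fail)
pos 6 'a': at 1 (via fail)  emit P0@[6:6]
pos 7 'c': at 2
pos 8 'b': at 3
pos 9 'c': at 8 (via fail)
pos 10 'c': at 9
pos 11 'b': at 22 (via fail)
pos 12 'b': at 23
pos 13 'b': at 24
pos 14 'c': at 25  emit P7@[10:14]
pos 15 'c': at 9 (via fail)
pos 16 'c': at 10  emit P2@[13:16],P3@[14:16]
pos 17 'c': at 13 (via fail)  emit P3@[15:17]
pos 18 'b': at 22 (via fail)
pos 19 'c': at 8 (via fail)
pos 20 'c': at 9
pos 21 'c': at 10  emit P2@[18:21],P3@[19:21]
pos 22 'a': at 18 (via fail)  emit P0@[22:22]
pos 23 'a': at 19  emit P0@[23:23]
pos 24 'c': at 20
pos 25 'b': at 3 (via fail)
pos 26 'b': at 4
pos 27 'b': at 5
pos 28 'c': at 6  emit P1@[23:28],P7@[24:28]
pos 29 'a': at 18 (via fail)  emit P0@[29:29]
pos 30 'c': at 2 (via fail)
pos 31 'a': at 18 (via fail)  emit P0@[31:31]
pos 32 'a': at 19  emit P0@[32:32]
pos 33 'a': at 15 (via fail)  emit P0@[33:33]
pos 34 'c': at 2 (via fail)
pos 35 'b': at 3
pos 36 'b': at 4
pos 37 'b': at 5
pos 38 'c': at 6  emit P1@[33:38],P7@[34:38]
pos 39 'b': at 22 (via fail)
pos 40 'a': at 1 (via fail)  emit P0@[40:40]
pos 41 'b': at 14  emit P4@[40:41]
pos 42 'a': at 1 (via fail)  emit P0@[42:42]
pos 43 'c': at 2
pos 44 'c': at 12 (via fail)
pos 45 'b': at 22 (via fail)
pos 46 'b': at 23
pos 47 'b': at 24
pos 48 'c': at 25  emit P7@[44:48]
pos 49 'c': at 9 (via fail)
pos 50 'c': at 10  emit P2@[47:50],P3@[48:50]
pos 51 'a': at 18 (via fail)  emit P0@[51:51]
pos 52 'b': at 14 (via fail)  emit P4@[51:52]
pos 53 'c': at 8 (via fail)
pos 54 'b': at 22 (via fail)
pos 55 'c': at 8 (via fail)
pos 56 'c': at 9
pos 57 'c': at 10  emit P2@[54:57],P3@[55:57]
pos 58 'a': at 18 (via fail)  emit P0@[58:58]
pos 59 'b': at 14 (via fail)  emit P4@[58:59]
pos 60 'b': at 7 (via fail)
pos 61 'c': at 8
pos 62 'b': at 22 (via fail)
pos 63 'a': at 1 (via fail)  emit P0@[63:63]
pos 64 'c': at 2
pos 65 'b': at 3
pos 66 'b': at 4

Matches: [[1,0],[2,4],[6,0],[14,7],[16,2],[16,3],[17,3],[21,2],[21,3],[22,0],[23,0],[28,1],[28,7],[29,0],[31,0],[32,0],[33,0],[38,1],[38,7],[40,0],[41,4],[42,0],[48,7],[50,2],[50,3],[51,0],[52,4],[57,2],[57,3],[58,0],[59,4],[63,0]]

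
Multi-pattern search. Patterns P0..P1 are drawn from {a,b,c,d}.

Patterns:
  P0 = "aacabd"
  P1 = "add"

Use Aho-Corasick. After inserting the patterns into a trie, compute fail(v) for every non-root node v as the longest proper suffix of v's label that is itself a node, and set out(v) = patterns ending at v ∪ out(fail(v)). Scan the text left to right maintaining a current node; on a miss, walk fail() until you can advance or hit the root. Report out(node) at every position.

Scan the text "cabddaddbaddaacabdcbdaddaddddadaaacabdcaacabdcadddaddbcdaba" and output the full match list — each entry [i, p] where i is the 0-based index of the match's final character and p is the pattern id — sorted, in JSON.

Build:
Trie nodes:
  0='ε' goto a→1
  1='a' goto a→2 d→7
  2='aa' goto c→3
  3='aac' goto a→4
  4='aaca' goto b→5
  5='aacab' goto d→6
  6='aacabd' goto ·  ←P0
  7='ad' goto d→8
  8='add' goto ·  ←P1

BFS fail/out derivation:
  n1('a'): parent n0 fail=0; on 'a' 0 → fail=0;  out ∅∪∅=∅
  n2('aa'): parent n1 fail=0; on 'a' 0 → fail=1;  out ∅∪∅=∅
  n7('ad'): parent n1 fail=0; on 'd' 0 → fail=0;  out ∅∪∅=∅
  n3('aac'): parent n2 fail=1; on 'c' 1→0 → fail=0;  out ∅∪∅=∅
  n8('add'): parent n7 fail=0; on 'd' 0 → fail=0;  out {1}∪∅={1}
  n4('aaca'): parent n3 fail=0; on 'a' 0 → fail=1;  out ∅∪∅=∅
  n5('aacab'): parent n4 fail=1; on 'b' 1→0 → fail=0;  out ∅∪∅=∅
  n6('aacabd'): parent n5 fail=0; on 'd' 0 → fail=0;  out {0}∪∅={0}

Text stream:
i=0 'c': node 0→0
i=1 'a': node 0→1
i=2 'b': node 1→0 ·f
i=3 'd': node 0→0
i=4 'd': node 0→0
i=5 'a': node 0→1
i=6 'd': node 1→7
i=7 'd': node 7→8  → match P1@[5:7]
i=8 'b': node 8→0 ·f
i=9 'a': node 0→1
i=10 'd': node 1→7
i=11 'd': node 7→8  → match P1@[9:11]
i=12 'a': node 8→1 ·f
i=13 'a': node 1→2
i=14 'c': node 2→3
i=15 'a': node 3→4
i=16 'b': node 4→5
i=17 'd': node 5→6  → match P0@[12:17]
i=18 'c': node 6→0 ·f
i=19 'b': node 0→0
i=20 'd': node 0→0
i=21 'a': node 0→1
i=22 'd': node 1→7
i=23 'd': node 7→8  → match P1@[21:23]
i=24 'a': node 8→1 ·f
i=25 'd': node 1→7
i=26 'd': node 7→8  → match P1@[24:26]
i=27 'd': node 8→0 ·f
i=28 'd': node 0→0
i=29 'a': node 0→1
i=30 'd': node 1→7
i=31 'a': node 7→1 ·f
i=32 'a': node 1→2
i=33 'a': node 2→2 ·f
i=34 'c': node 2→3
i=35 'a': node 3→4
i=36 'b': node 4→5
i=37 'd': node 5→6  → match P0@[32:37]
i=38 'c': node 6→0 ·f
i=39 'a': node 0→1
i=40 'a': node 1→2
i=41 'c': node 2→3
i=42 'a': node 3→4
i=43 'b': node 4→5
i=44 'd': node 5→6  → match P0@[39:44]
i=45 'c': node 6→0 ·f
i=46 'a': node 0→1
i=47 'd': node 1→7
i=48 'd': node 7→8  → match P1@[46:48]
i=49 'd': node 8→0 ·f
i=50 'a': node 0→1
i=51 'd': node 1→7
i=52 'd': node 7→8  → match P1@[50:52]
i=53 'b': node 8→0 ·f
i=54 'c': node 0→0
i=55 'd': node 0→0
i=56 'a': node 0→1
i=57 'b': node 1→0 ·f
i=58 'a': node 0→1

Result: [[7,1],[11,1],[17,0],[23,1],[26,1],[37,0],[44,0],[48,1],[52,1]]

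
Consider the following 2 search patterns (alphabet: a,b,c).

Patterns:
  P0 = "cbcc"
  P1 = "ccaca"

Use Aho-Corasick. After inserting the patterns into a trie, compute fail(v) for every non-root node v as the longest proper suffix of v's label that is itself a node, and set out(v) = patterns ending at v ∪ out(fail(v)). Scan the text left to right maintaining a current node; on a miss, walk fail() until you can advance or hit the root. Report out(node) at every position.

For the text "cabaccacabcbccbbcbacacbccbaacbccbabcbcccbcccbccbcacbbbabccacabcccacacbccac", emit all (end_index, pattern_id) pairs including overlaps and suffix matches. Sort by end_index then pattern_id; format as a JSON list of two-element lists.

Construct AC machine:
Trie nodes:
  n0 'ε': c→1
  n1 'c': b→2 c→5
  n2 'cb': c→3
  n3 'cbc': c→4
  n4 'cbcc': ·  ←P0
  n5 'cc': a→6
  n6 'cca': c→7
  n7 'ccac': a→8
  n8 'ccaca': ·  ←P1

Failure links (BFS by depth):
  n1('c'): parent n0 fail=0; on 'c' 0 → fail=0;  out ∅∪∅=∅
  n2('cb'): parent n1 fail=0; on 'b' 0 → fail=0;  out ∅∪∅=∅
  n5('cc'): parent n1 fail=0; on 'c' 0 → fail=1;  out ∅∪∅=∅
  n3('cbc'): parent n2 fail=0; on 'c' 0 → fail=1;  out ∅∪∅=∅
  n6('cca'): parent n5 fail=1; on 'a' 1→0 → fail=0;  out ∅∪∅=∅
  n4('cbcc'): parent n3 fail=1; on 'c' 1 → fail=5;  out {0}∪∅={0}
  n7('ccac'): parent n6 fail=0; on 'c' 0 → fail=1;  out ∅∪∅=∅
  n8('ccaca'): parent n7 fail=1; on 'a' 1→0 → fail=0;  out {1}∪∅={1}

Text stream:
pos 0 'c': at 1
pos 1 'a': at 0 (fail-walked)
pos 2 'b': at 0
pos 3 'a': at 0
pos 4 'c': at 1
pos 5 'c': at 5
pos 6 'a': at 6
pos 7 'c': at 7
pos 8 'a': at 8  ** P1@[4:8]
pos 9 'b': at 0 (fail-walked)
pos 10 'c': at 1
pos 11 'b': at 2
pos 12 'c': at 3
pos 13 'c': at 4  ** P0@[10:13]
pos 14 'b': at 2 (fail-walked)
pos 15 'b': at 0 (fail-walked)
pos 16 'c': at 1
pos 17 'b': at 2
pos 18 'a': at 0 (fail-walked)
pos 19 'c': at 1
pos 20 'a': at 0 (fail-walked)
pos 21 'c': at 1
pos 22 'b': at 2
pos 23 'c': at 3
pos 24 'c': at 4  ** P0@[21:24]
pos 25 'b': at 2 (fail-walked)
pos 26 'a': at 0 (fail-walked)
pos 27 'a': at 0
pos 28 'c': at 1
pos 29 'b': at 2
pos 30 'c': at 3
pos 31 'c': at 4  ** P0@[28:31]
pos 32 'b': at 2 (fail-walked)
pos 33 'a': at 0 (fail-walked)
pos 34 'b': at 0
pos 35 'c': at 1
pos 36 'b': at 2
pos 37 'c': at 3
pos 38 'c': at 4  ** P0@[35:38]
pos 39 'c': at 5 (fail-walked)
pos 40 'b': at 2 (fail-walked)
pos 41 'c': at 3
pos 42 'c': at 4  ** P0@[39:42]
pos 43 'c': at 5 (fail-walked)
pos 44 'b': at 2 (fail-walked)
pos 45 'c': at 3
pos 46 'c': at 4  ** P0@[43:46]
pos 47 'b': at 2 (fail-walked)
pos 48 'c': at 3
pos 49 'a': at 0 (fail-walked)
pos 50 'c': at 1
pos 51 'b': at 2
pos 52 'b': at 0 (fail-walked)
pos 53 'b': at 0
pos 54 'a': at 0
pos 55 'b': at 0
pos 56 'c': at 1
pos 57 'c': at 5
pos 58 'a': at 6
pos 59 'c': at 7
pos 60 'a': at 8  ** P1@[56:60]
pos 61 'b': at 0 (fail-walked)
pos 62 'c': at 1
pos 63 'c': at 5
pos 64 'c': at 5 (fail-walked)
pos 65 'a': at 6
pos 66 'c': at 7
pos 67 'a': at 8  ** P1@[63:67]
pos 68 'c': at 1 (fail-walked)
pos 69 'b': at 2
pos 70 'c': at 3
pos 71 'c': at 4  ** P0@[68:71]
pos 72 'a': at 6 (fail-walked)
pos 73 'c': at 7

Matches: [[8,1],[13,0],[24,0],[31,0],[38,0],[42,0],[46,0],[60,1],[67,1],[71,0]]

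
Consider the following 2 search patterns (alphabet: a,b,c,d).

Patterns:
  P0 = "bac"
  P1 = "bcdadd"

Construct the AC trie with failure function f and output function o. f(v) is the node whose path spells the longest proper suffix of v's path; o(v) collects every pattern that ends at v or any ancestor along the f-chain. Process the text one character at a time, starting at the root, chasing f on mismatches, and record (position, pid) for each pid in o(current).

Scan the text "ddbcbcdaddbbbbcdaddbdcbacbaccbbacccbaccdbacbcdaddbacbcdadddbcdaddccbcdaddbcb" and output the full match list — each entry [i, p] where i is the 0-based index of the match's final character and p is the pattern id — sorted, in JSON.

Build:
Trie (insert patterns):
  0='ε' goto b→1
  1='b' goto a→2 c→4
  2='ba' goto c→3
  3='bac' goto ·  [P0 ends]
  4='bc' goto d→5
  5='bcd' goto a→6
  6='bcda' goto d→7
  7='bcdad' goto d→8
  8='bcdadd' goto ·  [P1 ends]

Failure links (BFS by depth):
  fail(1) 'b': from fail(0)=0 chase 'b': 0 ⇒ 0;  out=∅∪out(0)=∅
  fail(2) 'ba': from fail(1)=0 chase 'a': 0 ⇒ 0;  out=∅∪out(0)=∅
  fail(4) 'bc': from fail(1)=0 chase 'c': 0 ⇒ 0;  out=∅∪out(0)=∅
  fail(3) 'bac': from fail(2)=0 chase 'c': 0 ⇒ 0;  out={0}∪out(0)={0}
  fail(5) 'bcd': from fail(4)=0 chase 'd': 0 ⇒ 0;  out=∅∪out(0)=∅
  fail(6) 'bcda': from fail(5)=0 chase 'a': 0 ⇒ 0;  out=∅∪out(0)=∅
  fail(7) 'bcdad': from fail(6)=0 chase 'd': 0 ⇒ 0;  out=∅∪out(0)=∅
  fail(8) 'bcdadd': from fail(7)=0 chase 'd': 0 ⇒ 0;  out={1}∪out(0)={1}

Run:
i=0 'd': node 0→0
i=1 'd': node 0→0
i=2 'b': node 0→1
i=3 'c': node 1→4
i=4 'b': node 4→1 (via fail)
i=5 'c': node 1→4
i=6 'd': node 4→5
i=7 'a': node 5→6
i=8 'd': node 6→7
i=9 'd': node 7→8  emit P1@[4:9]
i=10 'b': node 8→1 (via fail)
i=11 'b': node 1→1 (via fail)
i=12 'b': node 1→1 (via fail)
i=13 'b': node 1→1 (via fail)
i=14 'c': node 1→4
i=15 'd': node 4→5
i=16 'a': node 5→6
i=17 'd': node 6→7
i=18 'd': node 7→8  emit P1@[13:18]
i=19 'b': node 8→1 (via fail)
i=20 'd': node 1→0 (via fail)
i=21 'c': node 0→0
i=22 'b': node 0→1
i=23 'a': node 1→2
i=24 'c': node 2→3  emit P0@[22:24]
i=25 'b': node 3→1 (via fail)
i=26 'a': node 1→2
i=27 'c': node 2→3  emit P0@[25:27]
i=28 'c': node 3→0 (via fail)
i=29 'b': node 0→1
i=30 'b': node 1→1 (via fail)
i=31 'a': node 1→2
i=32 'c': node 2→3  emit P0@[30:32]
i=33 'c': node 3→0 (via fail)
i=34 'c': node 0→0
i=35 'b': node 0→1
i=36 'a': node 1→2
i=37 'c': node 2→3  emit P0@[35:37]
i=38 'c': node 3→0 (via fail)
i=39 'd': node 0→0
i=40 'b': node 0→1
i=41 'a': node 1→2
i=42 'c': node 2→3  emit P0@[40:42]
i=43 'b': node 3→1 (via fail)
i=44 'c': node 1→4
i=45 'd': node 4→5
i=46 'a': node 5→6
i=47 'd': node 6→7
i=48 'd': node 7→8  emit P1@[43:48]
i=49 'b': node 8→1 (via fail)
i=50 'a': node 1→2
i=51 'c': node 2→3  emit P0@[49:51]
i=52 'b': node 3→1 (via fail)
i=53 'c': node 1→4
i=54 'd': node 4→5
i=55 'a': node 5→6
i=56 'd': node 6→7
i=57 'd': node 7→8  emit P1@[52:57]
i=58 'd': node 8→0 (via fail)
i=59 'b': node 0→1
i=60 'c': node 1→4
i=61 'd': node 4→5
i=62 'a': node 5→6
i=63 'd': node 6→7
i=64 'd': node 7→8  emit P1@[59:64]
i=65 'c': node 8→0 (via fail)
i=66 'c': node 0→0
i=67 'b': node 0→1
i=68 'c': node 1→4
i=69 'd': node 4→5
i=70 'a': node 5→6
i=71 'd': node 6→7
i=72 'd': node 7→8  emit P1@[67:72]
i=73 'b': node 8→1 (via fail)
i=74 'c': node 1→4
i=75 'b': node 4→1 (via fail)

All matches (sorted): [[9,1],[18,1],[24,0],[27,0],[32,0],[37,0],[42,0],[48,1],[51,0],[57,1],[64,1],[72,1]]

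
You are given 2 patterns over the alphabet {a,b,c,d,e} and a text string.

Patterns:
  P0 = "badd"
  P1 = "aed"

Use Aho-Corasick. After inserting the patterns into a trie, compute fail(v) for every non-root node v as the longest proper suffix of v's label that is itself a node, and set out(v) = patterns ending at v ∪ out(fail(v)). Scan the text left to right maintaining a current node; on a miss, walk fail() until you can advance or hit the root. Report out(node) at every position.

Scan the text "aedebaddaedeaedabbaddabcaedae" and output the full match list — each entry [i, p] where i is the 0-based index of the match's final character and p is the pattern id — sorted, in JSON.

Construct AC machine:
Trie nodes:
  0='ε' goto a→5 b→1
  1='b' goto a→2
  2='ba' goto d→3
  3='bad' goto d→4
  4='badd' goto ·  ←P0
  5='a' goto e→6
  6='ae' goto d→7
  7='aed' goto ·  ←P1

BFS fail/out derivation:
  n1('b'): parent n0 fail=0; on 'b' 0 → fail=0;  out ∅∪∅=∅
  n5('a'): parent n0 fail=0; on 'a' 0 → fail=0;  out ∅∪∅=∅
  n2('ba'): parent n1 fail=0; on 'a' 0 → fail=5;  out ∅∪∅=∅
  n6('ae'): parent n5 fail=0; on 'e' 0 → fail=0;  out ∅∪∅=∅
  n3('bad'): parent n2 fail=5; on 'd' 5→0 → fail=0;  out ∅∪∅=∅
  n7('aed'): parent n6 fail=0; on 'd' 0 → fail=0;  out {1}∪∅={1}
  n4('badd'): parent n3 fail=0; on 'd' 0 → fail=0;  out {0}∪∅={0}

Scan:
i=0 'a': node 0→5
i=1 'e': node 5→6
i=2 'd': node 6→7  → match P1@[0:2]
i=3 'e': node 7→0 (via fail)
i=4 'b': node 0→1
i=5 'a': node 1→2
i=6 'd': node 2→3
i=7 'd': node 3→4  → match P0@[4:7]
i=8 'a': node 4→5 (via fail)
i=9 'e': node 5→6
i=10 'd': node 6→7  → match P1@[8:10]
i=11 'e': node 7→0 (via fail)
i=12 'a': node 0→5
i=13 'e': node 5→6
i=14 'd': node 6→7  → match P1@[12:14]
i=15 'a': node 7→5 (via fail)
i=16 'b': node 5→1 (via fail)
i=17 'b': node 1→1 (via fail)
i=18 'a': node 1→2
i=19 'd': node 2→3
i=20 'd': node 3→4  → match P0@[17:20]
i=21 'a': node 4→5 (via fail)
i=22 'b': node 5→1 (via fail)
i=23 'c': node 1→0 (via fail)
i=24 'a': node 0→5
i=25 'e': node 5→6
i=26 'd': node 6→7  → match P1@[24:26]
i=27 'a': node 7→5 (via fail)
i=28 'e': node 5→6

Matches: [[2,1],[7,0],[10,1],[14,1],[20,0],[26,1]]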